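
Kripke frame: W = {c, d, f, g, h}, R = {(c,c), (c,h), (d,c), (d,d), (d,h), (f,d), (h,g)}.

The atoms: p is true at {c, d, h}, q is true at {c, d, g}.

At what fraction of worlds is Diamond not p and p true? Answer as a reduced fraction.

1/5

c: Diamond not p is F, p is T. ✗
d: Diamond not p is F, p is T. ✗
f: Diamond not p is F, p is F. ✗
g: Diamond not p is F, p is F. ✗
h: Diamond not p is T, p is T. ✓
That's 1 of 5 worlds, so 1/5.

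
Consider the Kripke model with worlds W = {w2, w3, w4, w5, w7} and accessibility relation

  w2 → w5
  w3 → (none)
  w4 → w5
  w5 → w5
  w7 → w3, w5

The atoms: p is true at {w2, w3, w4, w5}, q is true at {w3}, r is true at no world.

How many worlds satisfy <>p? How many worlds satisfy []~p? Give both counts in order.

For <>p:
w2: successors {w5}; p there: w5:T. ✓
w3: no successors, so <>p fails. ✗
w4: successors {w5}; p there: w5:T. ✓
w5: successors {w5}; p there: w5:T. ✓
w7: successors {w3, w5}; p there: w3:T, w5:T. ✓
— 4 worlds.
For []~p:
w2: successors {w5}; ~p there: w5:F. ✗
w3: no successors, so []~p holds vacuously. ✓
w4: successors {w5}; ~p there: w5:F. ✗
w5: successors {w5}; ~p there: w5:F. ✗
w7: successors {w3, w5}; ~p there: w3:F, w5:F. ✗
— 1 world.

4 and 1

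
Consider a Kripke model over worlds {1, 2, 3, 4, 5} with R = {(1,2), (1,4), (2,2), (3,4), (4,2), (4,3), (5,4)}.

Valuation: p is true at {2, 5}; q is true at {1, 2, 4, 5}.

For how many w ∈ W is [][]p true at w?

1

1: successors {2, 4}; []p there: 2:T, 4:F. ✗
2: successors {2}; []p there: 2:T. ✓
3: successors {4}; []p there: 4:F. ✗
4: successors {2, 3}; []p there: 2:T, 3:F. ✗
5: successors {4}; []p there: 4:F. ✗
Satisfying worlds: {2}.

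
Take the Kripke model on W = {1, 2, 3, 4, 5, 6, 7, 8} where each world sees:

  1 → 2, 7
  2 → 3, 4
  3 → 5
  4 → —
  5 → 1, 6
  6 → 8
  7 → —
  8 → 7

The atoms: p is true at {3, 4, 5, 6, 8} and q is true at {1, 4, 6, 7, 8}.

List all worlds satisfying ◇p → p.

{1, 3, 4, 5, 6, 7, 8}

1: ◇p is F, p is F. ✓
2: ◇p is T, p is F. ✗
3: ◇p is T, p is T. ✓
4: ◇p is F, p is T. ✓
5: ◇p is T, p is T. ✓
6: ◇p is T, p is T. ✓
7: ◇p is F, p is F. ✓
8: ◇p is F, p is T. ✓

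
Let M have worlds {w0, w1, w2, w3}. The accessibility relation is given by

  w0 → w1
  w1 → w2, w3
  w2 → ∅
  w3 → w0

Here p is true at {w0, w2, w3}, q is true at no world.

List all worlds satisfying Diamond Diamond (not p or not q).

w0: successors {w1}; Diamond (not p or not q) there: w1:T. ✓
w1: successors {w2, w3}; Diamond (not p or not q) there: w2:F, w3:T. ✓
w2: no successors, so Diamond Diamond (not p or not q) fails. ✗
w3: successors {w0}; Diamond (not p or not q) there: w0:T. ✓

{w0, w1, w3}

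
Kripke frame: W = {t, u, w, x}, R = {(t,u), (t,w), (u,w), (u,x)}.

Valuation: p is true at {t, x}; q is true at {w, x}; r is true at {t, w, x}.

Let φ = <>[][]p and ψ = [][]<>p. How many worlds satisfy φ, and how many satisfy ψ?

For <>[][]p:
t: successors {u, w}; [][]p there: u:T, w:T. ✓
u: successors {w, x}; [][]p there: w:T, x:T. ✓
w: no successors, so <>[][]p fails. ✗
x: no successors, so <>[][]p fails. ✗
— 2 worlds.
For [][]<>p:
t: successors {u, w}; []<>p there: u:F, w:T. ✗
u: successors {w, x}; []<>p there: w:T, x:T. ✓
w: no successors, so [][]<>p holds vacuously. ✓
x: no successors, so [][]<>p holds vacuously. ✓
— 3 worlds.

2 and 3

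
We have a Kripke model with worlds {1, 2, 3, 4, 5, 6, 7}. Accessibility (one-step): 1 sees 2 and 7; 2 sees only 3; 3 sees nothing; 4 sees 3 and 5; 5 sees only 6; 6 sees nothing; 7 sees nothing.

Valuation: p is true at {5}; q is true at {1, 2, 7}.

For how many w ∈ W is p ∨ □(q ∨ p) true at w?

5

1: p is F, □(q ∨ p) is T. ✓
2: p is F, □(q ∨ p) is F. ✗
3: p is F, □(q ∨ p) is T. ✓
4: p is F, □(q ∨ p) is F. ✗
5: p is T, □(q ∨ p) is F. ✓
6: p is F, □(q ∨ p) is T. ✓
7: p is F, □(q ∨ p) is T. ✓
Satisfying worlds: {1, 3, 5, 6, 7}.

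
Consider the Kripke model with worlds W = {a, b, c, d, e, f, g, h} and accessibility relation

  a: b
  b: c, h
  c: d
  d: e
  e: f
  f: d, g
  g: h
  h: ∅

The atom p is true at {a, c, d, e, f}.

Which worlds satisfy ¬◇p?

{a, g, h}

a: ◇p is F. ✓
b: ◇p is T. ✗
c: ◇p is T. ✗
d: ◇p is T. ✗
e: ◇p is T. ✗
f: ◇p is T. ✗
g: ◇p is F. ✓
h: ◇p is F. ✓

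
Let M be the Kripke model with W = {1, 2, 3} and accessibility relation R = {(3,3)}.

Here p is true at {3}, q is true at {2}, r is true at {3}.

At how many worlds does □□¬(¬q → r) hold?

1: no successors, so □□¬(¬q → r) holds vacuously. ✓
2: no successors, so □□¬(¬q → r) holds vacuously. ✓
3: successors {3}; □¬(¬q → r) there: 3:F. ✗
Satisfying worlds: {1, 2}.

2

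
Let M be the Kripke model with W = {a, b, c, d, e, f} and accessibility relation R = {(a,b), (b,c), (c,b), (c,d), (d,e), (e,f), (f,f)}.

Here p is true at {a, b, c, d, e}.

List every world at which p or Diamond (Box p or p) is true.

a: p is T, Diamond (Box p or p) is T. ✓
b: p is T, Diamond (Box p or p) is T. ✓
c: p is T, Diamond (Box p or p) is T. ✓
d: p is T, Diamond (Box p or p) is T. ✓
e: p is T, Diamond (Box p or p) is F. ✓
f: p is F, Diamond (Box p or p) is F. ✗

{a, b, c, d, e}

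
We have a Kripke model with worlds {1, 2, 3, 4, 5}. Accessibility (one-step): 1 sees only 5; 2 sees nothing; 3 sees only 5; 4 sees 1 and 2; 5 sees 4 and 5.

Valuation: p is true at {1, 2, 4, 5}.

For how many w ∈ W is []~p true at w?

1

1: successors {5}; ~p there: 5:F. ✗
2: no successors, so []~p holds vacuously. ✓
3: successors {5}; ~p there: 5:F. ✗
4: successors {1, 2}; ~p there: 1:F, 2:F. ✗
5: successors {4, 5}; ~p there: 4:F, 5:F. ✗
Satisfying worlds: {2}.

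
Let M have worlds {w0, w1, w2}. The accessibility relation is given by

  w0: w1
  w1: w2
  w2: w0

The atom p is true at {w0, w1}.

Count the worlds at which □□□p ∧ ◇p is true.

w0: □□□p is T, ◇p is T. ✓
w1: □□□p is T, ◇p is F. ✗
w2: □□□p is F, ◇p is T. ✗
Satisfying worlds: {w0}.

1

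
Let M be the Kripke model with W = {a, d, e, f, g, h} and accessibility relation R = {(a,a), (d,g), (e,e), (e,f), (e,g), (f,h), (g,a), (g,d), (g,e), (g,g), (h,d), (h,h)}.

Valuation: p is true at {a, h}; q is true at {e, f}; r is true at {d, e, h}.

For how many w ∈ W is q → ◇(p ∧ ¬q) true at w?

a: q is F, ◇(p ∧ ¬q) is T. ✓
d: q is F, ◇(p ∧ ¬q) is F. ✓
e: q is T, ◇(p ∧ ¬q) is F. ✗
f: q is T, ◇(p ∧ ¬q) is T. ✓
g: q is F, ◇(p ∧ ¬q) is T. ✓
h: q is F, ◇(p ∧ ¬q) is T. ✓
Satisfying worlds: {a, d, f, g, h}.

5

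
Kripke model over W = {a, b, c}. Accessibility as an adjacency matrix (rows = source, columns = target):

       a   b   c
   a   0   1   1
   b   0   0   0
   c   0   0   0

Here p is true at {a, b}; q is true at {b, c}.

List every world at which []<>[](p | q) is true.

{b, c}

a: successors {b, c}; <>[](p | q) there: b:F, c:F. ✗
b: no successors, so []<>[](p | q) holds vacuously. ✓
c: no successors, so []<>[](p | q) holds vacuously. ✓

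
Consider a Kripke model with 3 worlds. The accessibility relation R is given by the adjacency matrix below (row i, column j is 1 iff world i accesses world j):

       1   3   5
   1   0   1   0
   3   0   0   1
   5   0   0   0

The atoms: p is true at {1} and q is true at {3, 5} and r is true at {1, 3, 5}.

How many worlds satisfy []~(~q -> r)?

1: successors {3}; ~(~q -> r) there: 3:F. ✗
3: successors {5}; ~(~q -> r) there: 5:F. ✗
5: no successors, so []~(~q -> r) holds vacuously. ✓
Satisfying worlds: {5}.

1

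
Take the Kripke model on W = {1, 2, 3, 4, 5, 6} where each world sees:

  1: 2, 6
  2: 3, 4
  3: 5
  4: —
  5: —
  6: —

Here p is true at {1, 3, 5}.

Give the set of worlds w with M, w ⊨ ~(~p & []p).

{1, 2, 3, 5}

1: ~p & []p is F. ✓
2: ~p & []p is F. ✓
3: ~p & []p is F. ✓
4: ~p & []p is T. ✗
5: ~p & []p is F. ✓
6: ~p & []p is T. ✗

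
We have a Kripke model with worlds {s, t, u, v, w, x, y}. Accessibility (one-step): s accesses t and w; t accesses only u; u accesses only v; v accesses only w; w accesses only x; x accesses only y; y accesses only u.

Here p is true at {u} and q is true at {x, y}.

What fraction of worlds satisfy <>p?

s: successors {t, w}; p there: t:F, w:F. ✗
t: successors {u}; p there: u:T. ✓
u: successors {v}; p there: v:F. ✗
v: successors {w}; p there: w:F. ✗
w: successors {x}; p there: x:F. ✗
x: successors {y}; p there: y:F. ✗
y: successors {u}; p there: u:T. ✓
That's 2 of 7 worlds, so 2/7.

2/7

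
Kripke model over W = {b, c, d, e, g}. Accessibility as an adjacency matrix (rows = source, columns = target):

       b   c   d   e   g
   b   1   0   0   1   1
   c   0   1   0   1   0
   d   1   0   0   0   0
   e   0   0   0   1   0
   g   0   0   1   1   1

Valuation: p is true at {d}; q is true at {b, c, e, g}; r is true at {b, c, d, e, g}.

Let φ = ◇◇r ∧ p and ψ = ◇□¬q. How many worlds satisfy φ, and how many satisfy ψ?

1 and 0

For ◇◇r ∧ p:
b: ◇◇r is T, p is F. ✗
c: ◇◇r is T, p is F. ✗
d: ◇◇r is T, p is T. ✓
e: ◇◇r is T, p is F. ✗
g: ◇◇r is T, p is F. ✗
— 1 world.
For ◇□¬q:
b: successors {b, e, g}; □¬q there: b:F, e:F, g:F. ✗
c: successors {c, e}; □¬q there: c:F, e:F. ✗
d: successors {b}; □¬q there: b:F. ✗
e: successors {e}; □¬q there: e:F. ✗
g: successors {d, e, g}; □¬q there: d:F, e:F, g:F. ✗
— 0 worlds.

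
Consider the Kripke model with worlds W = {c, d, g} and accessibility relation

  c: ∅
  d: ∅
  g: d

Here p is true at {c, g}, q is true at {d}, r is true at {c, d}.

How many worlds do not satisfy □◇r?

c: no successors, so □◇r holds vacuously. ✓
d: no successors, so □◇r holds vacuously. ✓
g: successors {d}; ◇r there: d:F. ✗
Satisfying worlds: {c, d}.
So □◇r fails at the other 1 world.

1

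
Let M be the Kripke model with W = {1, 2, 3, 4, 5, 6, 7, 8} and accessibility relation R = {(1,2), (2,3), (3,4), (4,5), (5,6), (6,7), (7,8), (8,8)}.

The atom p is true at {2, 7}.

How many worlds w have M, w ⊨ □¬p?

6

1: successors {2}; ¬p there: 2:F. ✗
2: successors {3}; ¬p there: 3:T. ✓
3: successors {4}; ¬p there: 4:T. ✓
4: successors {5}; ¬p there: 5:T. ✓
5: successors {6}; ¬p there: 6:T. ✓
6: successors {7}; ¬p there: 7:F. ✗
7: successors {8}; ¬p there: 8:T. ✓
8: successors {8}; ¬p there: 8:T. ✓
Satisfying worlds: {2, 3, 4, 5, 7, 8}.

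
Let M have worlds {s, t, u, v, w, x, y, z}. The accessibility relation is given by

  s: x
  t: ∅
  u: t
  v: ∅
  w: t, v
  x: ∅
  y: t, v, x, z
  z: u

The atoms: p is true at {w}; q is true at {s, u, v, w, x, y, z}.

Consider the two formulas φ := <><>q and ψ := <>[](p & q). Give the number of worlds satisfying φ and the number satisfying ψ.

1 and 4

For <><>q:
s: successors {x}; <>q there: x:F. ✗
t: no successors, so <><>q fails. ✗
u: successors {t}; <>q there: t:F. ✗
v: no successors, so <><>q fails. ✗
w: successors {t, v}; <>q there: t:F, v:F. ✗
x: no successors, so <><>q fails. ✗
y: successors {t, v, x, z}; <>q there: t:F, v:F, x:F, z:T. ✓
z: successors {u}; <>q there: u:F. ✗
— 1 world.
For <>[](p & q):
s: successors {x}; [](p & q) there: x:T. ✓
t: no successors, so <>[](p & q) fails. ✗
u: successors {t}; [](p & q) there: t:T. ✓
v: no successors, so <>[](p & q) fails. ✗
w: successors {t, v}; [](p & q) there: t:T, v:T. ✓
x: no successors, so <>[](p & q) fails. ✗
y: successors {t, v, x, z}; [](p & q) there: t:T, v:T, x:T, z:F. ✓
z: successors {u}; [](p & q) there: u:F. ✗
— 4 worlds.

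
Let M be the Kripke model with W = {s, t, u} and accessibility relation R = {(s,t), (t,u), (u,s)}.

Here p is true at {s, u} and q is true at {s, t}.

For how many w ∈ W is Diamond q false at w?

s: successors {t}; q there: t:T. ✓
t: successors {u}; q there: u:F. ✗
u: successors {s}; q there: s:T. ✓
Satisfying worlds: {s, u}.
So Diamond q fails at the other 1 world.

1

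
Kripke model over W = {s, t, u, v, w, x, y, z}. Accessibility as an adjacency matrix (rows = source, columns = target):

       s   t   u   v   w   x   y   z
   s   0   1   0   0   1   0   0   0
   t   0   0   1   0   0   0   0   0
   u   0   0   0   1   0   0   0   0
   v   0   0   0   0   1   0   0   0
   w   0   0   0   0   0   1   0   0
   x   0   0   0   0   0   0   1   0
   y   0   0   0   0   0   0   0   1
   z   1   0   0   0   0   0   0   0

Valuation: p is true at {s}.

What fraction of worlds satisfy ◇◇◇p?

s: successors {t, w}; ◇◇p there: t:F, w:F. ✗
t: successors {u}; ◇◇p there: u:F. ✗
u: successors {v}; ◇◇p there: v:F. ✗
v: successors {w}; ◇◇p there: w:F. ✗
w: successors {x}; ◇◇p there: x:F. ✗
x: successors {y}; ◇◇p there: y:T. ✓
y: successors {z}; ◇◇p there: z:F. ✗
z: successors {s}; ◇◇p there: s:F. ✗
That's 1 of 8 worlds, so 1/8.

1/8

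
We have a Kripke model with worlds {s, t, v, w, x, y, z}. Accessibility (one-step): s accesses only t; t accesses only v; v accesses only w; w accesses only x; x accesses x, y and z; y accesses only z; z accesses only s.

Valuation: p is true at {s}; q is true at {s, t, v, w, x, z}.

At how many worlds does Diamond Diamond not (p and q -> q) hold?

0

s: successors {t}; Diamond not (p and q -> q) there: t:F. ✗
t: successors {v}; Diamond not (p and q -> q) there: v:F. ✗
v: successors {w}; Diamond not (p and q -> q) there: w:F. ✗
w: successors {x}; Diamond not (p and q -> q) there: x:F. ✗
x: successors {x, y, z}; Diamond not (p and q -> q) there: x:F, y:F, z:F. ✗
y: successors {z}; Diamond not (p and q -> q) there: z:F. ✗
z: successors {s}; Diamond not (p and q -> q) there: s:F. ✗
Satisfying worlds: ∅.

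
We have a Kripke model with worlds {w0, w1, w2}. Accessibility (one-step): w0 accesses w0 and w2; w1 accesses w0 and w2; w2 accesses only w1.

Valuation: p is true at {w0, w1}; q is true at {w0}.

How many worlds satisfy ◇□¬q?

2

w0: successors {w0, w2}; □¬q there: w0:F, w2:T. ✓
w1: successors {w0, w2}; □¬q there: w0:F, w2:T. ✓
w2: successors {w1}; □¬q there: w1:F. ✗
Satisfying worlds: {w0, w1}.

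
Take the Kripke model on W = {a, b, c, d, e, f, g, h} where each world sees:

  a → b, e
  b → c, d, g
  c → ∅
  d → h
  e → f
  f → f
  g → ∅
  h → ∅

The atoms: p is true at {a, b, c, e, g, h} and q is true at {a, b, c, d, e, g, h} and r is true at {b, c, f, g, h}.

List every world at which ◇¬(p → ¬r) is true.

a: successors {b, e}; ¬(p → ¬r) there: b:T, e:F. ✓
b: successors {c, d, g}; ¬(p → ¬r) there: c:T, d:F, g:T. ✓
c: no successors, so ◇¬(p → ¬r) fails. ✗
d: successors {h}; ¬(p → ¬r) there: h:T. ✓
e: successors {f}; ¬(p → ¬r) there: f:F. ✗
f: successors {f}; ¬(p → ¬r) there: f:F. ✗
g: no successors, so ◇¬(p → ¬r) fails. ✗
h: no successors, so ◇¬(p → ¬r) fails. ✗

{a, b, d}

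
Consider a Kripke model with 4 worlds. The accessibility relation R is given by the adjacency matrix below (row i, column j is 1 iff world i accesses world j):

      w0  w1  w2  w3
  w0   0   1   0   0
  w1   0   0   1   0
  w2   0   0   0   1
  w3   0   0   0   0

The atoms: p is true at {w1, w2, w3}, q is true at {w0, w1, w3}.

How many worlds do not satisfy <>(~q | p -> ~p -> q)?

w0: successors {w1}; ~q | p -> ~p -> q there: w1:T. ✓
w1: successors {w2}; ~q | p -> ~p -> q there: w2:T. ✓
w2: successors {w3}; ~q | p -> ~p -> q there: w3:T. ✓
w3: no successors, so <>(~q | p -> ~p -> q) fails. ✗
Satisfying worlds: {w0, w1, w2}.
So <>(~q | p -> ~p -> q) fails at the other 1 world.

1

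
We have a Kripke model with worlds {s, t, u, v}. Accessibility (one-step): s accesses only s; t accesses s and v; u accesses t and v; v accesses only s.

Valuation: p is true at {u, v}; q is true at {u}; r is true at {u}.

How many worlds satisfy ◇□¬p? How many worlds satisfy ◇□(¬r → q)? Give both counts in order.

For ◇□¬p:
s: successors {s}; □¬p there: s:T. ✓
t: successors {s, v}; □¬p there: s:T, v:T. ✓
u: successors {t, v}; □¬p there: t:F, v:T. ✓
v: successors {s}; □¬p there: s:T. ✓
— 4 worlds.
For ◇□(¬r → q):
s: successors {s}; □(¬r → q) there: s:F. ✗
t: successors {s, v}; □(¬r → q) there: s:F, v:F. ✗
u: successors {t, v}; □(¬r → q) there: t:F, v:F. ✗
v: successors {s}; □(¬r → q) there: s:F. ✗
— 0 worlds.

4 and 0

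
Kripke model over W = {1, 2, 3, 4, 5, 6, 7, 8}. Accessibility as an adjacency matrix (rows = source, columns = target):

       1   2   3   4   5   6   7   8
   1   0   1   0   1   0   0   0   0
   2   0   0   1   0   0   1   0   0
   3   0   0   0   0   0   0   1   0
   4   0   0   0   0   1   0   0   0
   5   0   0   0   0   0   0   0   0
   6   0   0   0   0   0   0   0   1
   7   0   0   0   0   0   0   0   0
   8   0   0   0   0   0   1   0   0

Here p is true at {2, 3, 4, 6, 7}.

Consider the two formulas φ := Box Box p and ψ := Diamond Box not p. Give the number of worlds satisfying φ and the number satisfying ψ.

5 and 5

For Box Box p:
1: successors {2, 4}; Box p there: 2:T, 4:F. ✗
2: successors {3, 6}; Box p there: 3:T, 6:F. ✗
3: successors {7}; Box p there: 7:T. ✓
4: successors {5}; Box p there: 5:T. ✓
5: no successors, so Box Box p holds vacuously. ✓
6: successors {8}; Box p there: 8:T. ✓
7: no successors, so Box Box p holds vacuously. ✓
8: successors {6}; Box p there: 6:F. ✗
— 5 worlds.
For Diamond Box not p:
1: successors {2, 4}; Box not p there: 2:F, 4:T. ✓
2: successors {3, 6}; Box not p there: 3:F, 6:T. ✓
3: successors {7}; Box not p there: 7:T. ✓
4: successors {5}; Box not p there: 5:T. ✓
5: no successors, so Diamond Box not p fails. ✗
6: successors {8}; Box not p there: 8:F. ✗
7: no successors, so Diamond Box not p fails. ✗
8: successors {6}; Box not p there: 6:T. ✓
— 5 worlds.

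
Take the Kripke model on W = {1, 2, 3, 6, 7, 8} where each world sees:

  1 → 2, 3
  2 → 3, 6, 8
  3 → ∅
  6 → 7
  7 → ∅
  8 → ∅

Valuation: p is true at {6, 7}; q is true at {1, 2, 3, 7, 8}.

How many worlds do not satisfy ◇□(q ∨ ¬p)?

3

1: successors {2, 3}; □(q ∨ ¬p) there: 2:F, 3:T. ✓
2: successors {3, 6, 8}; □(q ∨ ¬p) there: 3:T, 6:T, 8:T. ✓
3: no successors, so ◇□(q ∨ ¬p) fails. ✗
6: successors {7}; □(q ∨ ¬p) there: 7:T. ✓
7: no successors, so ◇□(q ∨ ¬p) fails. ✗
8: no successors, so ◇□(q ∨ ¬p) fails. ✗
Satisfying worlds: {1, 2, 6}.
So ◇□(q ∨ ¬p) fails at the other 3 worlds.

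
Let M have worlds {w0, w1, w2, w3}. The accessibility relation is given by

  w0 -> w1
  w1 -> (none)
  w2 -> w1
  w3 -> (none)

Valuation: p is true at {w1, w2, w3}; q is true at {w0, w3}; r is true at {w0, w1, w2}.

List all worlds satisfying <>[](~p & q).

w0: successors {w1}; [](~p & q) there: w1:T. ✓
w1: no successors, so <>[](~p & q) fails. ✗
w2: successors {w1}; [](~p & q) there: w1:T. ✓
w3: no successors, so <>[](~p & q) fails. ✗

{w0, w2}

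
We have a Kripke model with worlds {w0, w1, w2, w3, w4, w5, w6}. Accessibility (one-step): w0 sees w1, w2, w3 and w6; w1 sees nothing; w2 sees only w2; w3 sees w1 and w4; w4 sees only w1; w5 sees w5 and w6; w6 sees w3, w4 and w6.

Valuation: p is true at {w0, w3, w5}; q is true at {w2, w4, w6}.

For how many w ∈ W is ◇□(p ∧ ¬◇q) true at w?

3

w0: successors {w1, w2, w3, w6}; □(p ∧ ¬◇q) there: w1:T, w2:F, w3:F, w6:F. ✓
w1: no successors, so ◇□(p ∧ ¬◇q) fails. ✗
w2: successors {w2}; □(p ∧ ¬◇q) there: w2:F. ✗
w3: successors {w1, w4}; □(p ∧ ¬◇q) there: w1:T, w4:F. ✓
w4: successors {w1}; □(p ∧ ¬◇q) there: w1:T. ✓
w5: successors {w5, w6}; □(p ∧ ¬◇q) there: w5:F, w6:F. ✗
w6: successors {w3, w4, w6}; □(p ∧ ¬◇q) there: w3:F, w4:F, w6:F. ✗
Satisfying worlds: {w0, w3, w4}.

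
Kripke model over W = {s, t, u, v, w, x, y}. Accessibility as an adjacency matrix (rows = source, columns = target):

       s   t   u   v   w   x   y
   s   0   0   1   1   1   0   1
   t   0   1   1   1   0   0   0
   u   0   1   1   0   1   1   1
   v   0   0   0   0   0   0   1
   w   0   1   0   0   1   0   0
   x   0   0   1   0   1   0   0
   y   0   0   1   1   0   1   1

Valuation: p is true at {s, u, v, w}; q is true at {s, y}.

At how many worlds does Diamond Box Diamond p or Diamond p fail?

1

s: Diamond Box Diamond p is T, Diamond p is T. ✓
t: Diamond Box Diamond p is T, Diamond p is T. ✓
u: Diamond Box Diamond p is T, Diamond p is T. ✓
v: Diamond Box Diamond p is F, Diamond p is F. ✗
w: Diamond Box Diamond p is T, Diamond p is T. ✓
x: Diamond Box Diamond p is T, Diamond p is T. ✓
y: Diamond Box Diamond p is T, Diamond p is T. ✓
Satisfying worlds: {s, t, u, w, x, y}.
So Diamond Box Diamond p or Diamond p fails at the other 1 world.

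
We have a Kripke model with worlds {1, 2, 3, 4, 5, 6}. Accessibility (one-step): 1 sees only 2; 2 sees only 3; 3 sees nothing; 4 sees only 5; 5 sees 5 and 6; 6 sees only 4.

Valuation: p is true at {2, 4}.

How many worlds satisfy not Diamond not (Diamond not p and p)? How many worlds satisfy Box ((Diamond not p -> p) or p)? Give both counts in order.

3 and 4

For not Diamond not (Diamond not p and p):
1: Diamond not (Diamond not p and p) is F. ✓
2: Diamond not (Diamond not p and p) is T. ✗
3: Diamond not (Diamond not p and p) is F. ✓
4: Diamond not (Diamond not p and p) is T. ✗
5: Diamond not (Diamond not p and p) is T. ✗
6: Diamond not (Diamond not p and p) is F. ✓
— 3 worlds.
For Box ((Diamond not p -> p) or p):
1: successors {2}; (Diamond not p -> p) or p there: 2:T. ✓
2: successors {3}; (Diamond not p -> p) or p there: 3:T. ✓
3: no successors, so Box ((Diamond not p -> p) or p) holds vacuously. ✓
4: successors {5}; (Diamond not p -> p) or p there: 5:F. ✗
5: successors {5, 6}; (Diamond not p -> p) or p there: 5:F, 6:T. ✗
6: successors {4}; (Diamond not p -> p) or p there: 4:T. ✓
— 4 worlds.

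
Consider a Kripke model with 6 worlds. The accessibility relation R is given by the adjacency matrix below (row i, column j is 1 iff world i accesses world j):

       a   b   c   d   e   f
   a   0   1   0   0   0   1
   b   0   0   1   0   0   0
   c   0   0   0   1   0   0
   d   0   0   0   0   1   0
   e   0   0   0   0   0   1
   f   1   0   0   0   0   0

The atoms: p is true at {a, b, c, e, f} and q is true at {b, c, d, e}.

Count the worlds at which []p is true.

5

a: successors {b, f}; p there: b:T, f:T. ✓
b: successors {c}; p there: c:T. ✓
c: successors {d}; p there: d:F. ✗
d: successors {e}; p there: e:T. ✓
e: successors {f}; p there: f:T. ✓
f: successors {a}; p there: a:T. ✓
Satisfying worlds: {a, b, d, e, f}.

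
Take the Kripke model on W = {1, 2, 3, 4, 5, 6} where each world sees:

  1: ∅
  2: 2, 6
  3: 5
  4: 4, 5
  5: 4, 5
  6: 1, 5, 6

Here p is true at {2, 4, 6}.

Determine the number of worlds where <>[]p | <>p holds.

4

1: <>[]p is F, <>p is F. ✗
2: <>[]p is T, <>p is T. ✓
3: <>[]p is F, <>p is F. ✗
4: <>[]p is F, <>p is T. ✓
5: <>[]p is F, <>p is T. ✓
6: <>[]p is T, <>p is T. ✓
Satisfying worlds: {2, 4, 5, 6}.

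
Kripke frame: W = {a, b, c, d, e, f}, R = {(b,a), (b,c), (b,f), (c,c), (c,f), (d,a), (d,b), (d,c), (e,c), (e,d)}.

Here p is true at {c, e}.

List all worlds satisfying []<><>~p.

a: no successors, so []<><>~p holds vacuously. ✓
b: successors {a, c, f}; <><>~p there: a:F, c:T, f:F. ✗
c: successors {c, f}; <><>~p there: c:T, f:F. ✗
d: successors {a, b, c}; <><>~p there: a:F, b:T, c:T. ✗
e: successors {c, d}; <><>~p there: c:T, d:T. ✓
f: no successors, so []<><>~p holds vacuously. ✓

{a, e, f}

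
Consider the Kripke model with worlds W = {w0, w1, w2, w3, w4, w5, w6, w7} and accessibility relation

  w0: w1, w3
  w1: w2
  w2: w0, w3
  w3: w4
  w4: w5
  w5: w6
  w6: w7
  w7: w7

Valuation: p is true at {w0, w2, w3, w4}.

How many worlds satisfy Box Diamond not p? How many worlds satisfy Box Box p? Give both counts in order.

5 and 2

For Box Diamond not p:
w0: successors {w1, w3}; Diamond not p there: w1:F, w3:F. ✗
w1: successors {w2}; Diamond not p there: w2:F. ✗
w2: successors {w0, w3}; Diamond not p there: w0:T, w3:F. ✗
w3: successors {w4}; Diamond not p there: w4:T. ✓
w4: successors {w5}; Diamond not p there: w5:T. ✓
w5: successors {w6}; Diamond not p there: w6:T. ✓
w6: successors {w7}; Diamond not p there: w7:T. ✓
w7: successors {w7}; Diamond not p there: w7:T. ✓
— 5 worlds.
For Box Box p:
w0: successors {w1, w3}; Box p there: w1:T, w3:T. ✓
w1: successors {w2}; Box p there: w2:T. ✓
w2: successors {w0, w3}; Box p there: w0:F, w3:T. ✗
w3: successors {w4}; Box p there: w4:F. ✗
w4: successors {w5}; Box p there: w5:F. ✗
w5: successors {w6}; Box p there: w6:F. ✗
w6: successors {w7}; Box p there: w7:F. ✗
w7: successors {w7}; Box p there: w7:F. ✗
— 2 worlds.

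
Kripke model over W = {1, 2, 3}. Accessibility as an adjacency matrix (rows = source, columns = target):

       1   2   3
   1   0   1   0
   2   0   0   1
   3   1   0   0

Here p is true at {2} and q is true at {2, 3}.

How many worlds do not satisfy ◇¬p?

1

1: successors {2}; ¬p there: 2:F. ✗
2: successors {3}; ¬p there: 3:T. ✓
3: successors {1}; ¬p there: 1:T. ✓
Satisfying worlds: {2, 3}.
So ◇¬p fails at the other 1 world.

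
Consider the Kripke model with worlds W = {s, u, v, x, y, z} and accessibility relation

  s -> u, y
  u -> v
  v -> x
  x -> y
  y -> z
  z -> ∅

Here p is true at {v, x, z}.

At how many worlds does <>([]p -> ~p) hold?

s: successors {u, y}; []p -> ~p there: u:T, y:T. ✓
u: successors {v}; []p -> ~p there: v:F. ✗
v: successors {x}; []p -> ~p there: x:T. ✓
x: successors {y}; []p -> ~p there: y:T. ✓
y: successors {z}; []p -> ~p there: z:F. ✗
z: no successors, so <>([]p -> ~p) fails. ✗
Satisfying worlds: {s, v, x}.

3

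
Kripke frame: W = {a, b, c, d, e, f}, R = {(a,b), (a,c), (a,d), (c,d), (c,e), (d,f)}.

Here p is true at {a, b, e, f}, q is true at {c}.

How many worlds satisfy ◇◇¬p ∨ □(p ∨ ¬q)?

6

a: ◇◇¬p is T, □(p ∨ ¬q) is F. ✓
b: ◇◇¬p is F, □(p ∨ ¬q) is T. ✓
c: ◇◇¬p is F, □(p ∨ ¬q) is T. ✓
d: ◇◇¬p is F, □(p ∨ ¬q) is T. ✓
e: ◇◇¬p is F, □(p ∨ ¬q) is T. ✓
f: ◇◇¬p is F, □(p ∨ ¬q) is T. ✓
Satisfying worlds: {a, b, c, d, e, f}.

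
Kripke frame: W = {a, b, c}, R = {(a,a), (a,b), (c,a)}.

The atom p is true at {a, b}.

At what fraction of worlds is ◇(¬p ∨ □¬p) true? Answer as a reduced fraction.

a: successors {a, b}; ¬p ∨ □¬p there: a:F, b:T. ✓
b: no successors, so ◇(¬p ∨ □¬p) fails. ✗
c: successors {a}; ¬p ∨ □¬p there: a:F. ✗
That's 1 of 3 worlds, so 1/3.

1/3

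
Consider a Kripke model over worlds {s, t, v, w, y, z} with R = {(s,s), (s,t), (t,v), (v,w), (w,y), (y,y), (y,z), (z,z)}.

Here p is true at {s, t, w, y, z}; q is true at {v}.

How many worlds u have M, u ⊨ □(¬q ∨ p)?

s: successors {s, t}; ¬q ∨ p there: s:T, t:T. ✓
t: successors {v}; ¬q ∨ p there: v:F. ✗
v: successors {w}; ¬q ∨ p there: w:T. ✓
w: successors {y}; ¬q ∨ p there: y:T. ✓
y: successors {y, z}; ¬q ∨ p there: y:T, z:T. ✓
z: successors {z}; ¬q ∨ p there: z:T. ✓
Satisfying worlds: {s, v, w, y, z}.

5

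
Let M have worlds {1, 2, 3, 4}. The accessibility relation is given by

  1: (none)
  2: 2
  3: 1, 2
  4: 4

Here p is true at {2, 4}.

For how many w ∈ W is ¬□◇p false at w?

3

1: □◇p is T. ✗
2: □◇p is T. ✗
3: □◇p is F. ✓
4: □◇p is T. ✗
Satisfying worlds: {3}.
So ¬□◇p fails at the other 3 worlds.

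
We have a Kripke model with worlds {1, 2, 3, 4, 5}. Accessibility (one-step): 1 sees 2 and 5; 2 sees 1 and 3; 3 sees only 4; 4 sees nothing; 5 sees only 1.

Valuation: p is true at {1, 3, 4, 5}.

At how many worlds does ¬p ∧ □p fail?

1: ¬p is F, □p is F. ✗
2: ¬p is T, □p is T. ✓
3: ¬p is F, □p is T. ✗
4: ¬p is F, □p is T. ✗
5: ¬p is F, □p is T. ✗
Satisfying worlds: {2}.
So ¬p ∧ □p fails at the other 4 worlds.

4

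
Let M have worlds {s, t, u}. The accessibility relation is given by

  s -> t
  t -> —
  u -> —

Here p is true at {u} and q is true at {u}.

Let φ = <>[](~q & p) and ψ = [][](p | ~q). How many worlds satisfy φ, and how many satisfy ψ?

1 and 3

For <>[](~q & p):
s: successors {t}; [](~q & p) there: t:T. ✓
t: no successors, so <>[](~q & p) fails. ✗
u: no successors, so <>[](~q & p) fails. ✗
— 1 world.
For [][](p | ~q):
s: successors {t}; [](p | ~q) there: t:T. ✓
t: no successors, so [][](p | ~q) holds vacuously. ✓
u: no successors, so [][](p | ~q) holds vacuously. ✓
— 3 worlds.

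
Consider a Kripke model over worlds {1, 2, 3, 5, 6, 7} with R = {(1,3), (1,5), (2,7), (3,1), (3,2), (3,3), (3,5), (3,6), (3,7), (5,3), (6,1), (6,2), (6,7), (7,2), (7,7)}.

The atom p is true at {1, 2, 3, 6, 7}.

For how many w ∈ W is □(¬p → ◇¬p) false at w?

2

1: successors {3, 5}; ¬p → ◇¬p there: 3:T, 5:F. ✗
2: successors {7}; ¬p → ◇¬p there: 7:T. ✓
3: successors {1, 2, 3, 5, 6, 7}; ¬p → ◇¬p there: 1:T, 2:T, 3:T, 5:F, 6:T, 7:T. ✗
5: successors {3}; ¬p → ◇¬p there: 3:T. ✓
6: successors {1, 2, 7}; ¬p → ◇¬p there: 1:T, 2:T, 7:T. ✓
7: successors {2, 7}; ¬p → ◇¬p there: 2:T, 7:T. ✓
Satisfying worlds: {2, 5, 6, 7}.
So □(¬p → ◇¬p) fails at the other 2 worlds.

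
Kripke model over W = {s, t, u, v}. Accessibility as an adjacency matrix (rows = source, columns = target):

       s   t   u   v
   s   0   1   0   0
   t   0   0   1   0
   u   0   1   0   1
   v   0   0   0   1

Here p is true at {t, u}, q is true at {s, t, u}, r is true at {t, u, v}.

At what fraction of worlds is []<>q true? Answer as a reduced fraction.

s: successors {t}; <>q there: t:T. ✓
t: successors {u}; <>q there: u:T. ✓
u: successors {t, v}; <>q there: t:T, v:F. ✗
v: successors {v}; <>q there: v:F. ✗
That's 2 of 4 worlds, so 2/4 = 1/2.

1/2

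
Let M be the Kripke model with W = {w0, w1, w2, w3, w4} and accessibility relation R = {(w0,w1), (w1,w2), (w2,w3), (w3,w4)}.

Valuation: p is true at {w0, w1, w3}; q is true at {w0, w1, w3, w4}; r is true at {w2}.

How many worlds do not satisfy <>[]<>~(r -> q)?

w0: successors {w1}; []<>~(r -> q) there: w1:F. ✗
w1: successors {w2}; []<>~(r -> q) there: w2:F. ✗
w2: successors {w3}; []<>~(r -> q) there: w3:F. ✗
w3: successors {w4}; []<>~(r -> q) there: w4:T. ✓
w4: no successors, so <>[]<>~(r -> q) fails. ✗
Satisfying worlds: {w3}.
So <>[]<>~(r -> q) fails at the other 4 worlds.

4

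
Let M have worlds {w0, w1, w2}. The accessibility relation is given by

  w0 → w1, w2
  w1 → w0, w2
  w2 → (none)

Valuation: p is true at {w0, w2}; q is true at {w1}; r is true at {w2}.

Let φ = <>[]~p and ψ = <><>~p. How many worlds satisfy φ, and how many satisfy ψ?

2 and 1

For <>[]~p:
w0: successors {w1, w2}; []~p there: w1:F, w2:T. ✓
w1: successors {w0, w2}; []~p there: w0:F, w2:T. ✓
w2: no successors, so <>[]~p fails. ✗
— 2 worlds.
For <><>~p:
w0: successors {w1, w2}; <>~p there: w1:F, w2:F. ✗
w1: successors {w0, w2}; <>~p there: w0:T, w2:F. ✓
w2: no successors, so <><>~p fails. ✗
— 1 world.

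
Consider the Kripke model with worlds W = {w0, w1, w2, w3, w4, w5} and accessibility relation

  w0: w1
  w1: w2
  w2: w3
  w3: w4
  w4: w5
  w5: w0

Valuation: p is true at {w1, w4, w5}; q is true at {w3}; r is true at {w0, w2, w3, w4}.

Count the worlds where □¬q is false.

1

w0: successors {w1}; ¬q there: w1:T. ✓
w1: successors {w2}; ¬q there: w2:T. ✓
w2: successors {w3}; ¬q there: w3:F. ✗
w3: successors {w4}; ¬q there: w4:T. ✓
w4: successors {w5}; ¬q there: w5:T. ✓
w5: successors {w0}; ¬q there: w0:T. ✓
Satisfying worlds: {w0, w1, w3, w4, w5}.
So □¬q fails at the other 1 world.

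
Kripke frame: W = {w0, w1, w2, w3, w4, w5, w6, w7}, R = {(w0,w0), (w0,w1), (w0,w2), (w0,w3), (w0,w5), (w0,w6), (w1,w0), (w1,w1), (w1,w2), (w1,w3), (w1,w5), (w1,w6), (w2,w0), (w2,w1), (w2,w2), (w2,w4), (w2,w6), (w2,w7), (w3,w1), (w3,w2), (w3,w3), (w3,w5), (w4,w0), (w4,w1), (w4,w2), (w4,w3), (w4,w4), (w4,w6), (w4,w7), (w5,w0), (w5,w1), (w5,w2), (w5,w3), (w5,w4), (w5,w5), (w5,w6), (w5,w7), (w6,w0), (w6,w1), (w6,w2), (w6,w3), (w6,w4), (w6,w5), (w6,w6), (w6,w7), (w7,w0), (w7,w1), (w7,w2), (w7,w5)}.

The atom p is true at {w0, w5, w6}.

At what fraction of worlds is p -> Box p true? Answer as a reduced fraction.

5/8

w0: p is T, Box p is F. ✗
w1: p is F, Box p is F. ✓
w2: p is F, Box p is F. ✓
w3: p is F, Box p is F. ✓
w4: p is F, Box p is F. ✓
w5: p is T, Box p is F. ✗
w6: p is T, Box p is F. ✗
w7: p is F, Box p is F. ✓
That's 5 of 8 worlds, so 5/8.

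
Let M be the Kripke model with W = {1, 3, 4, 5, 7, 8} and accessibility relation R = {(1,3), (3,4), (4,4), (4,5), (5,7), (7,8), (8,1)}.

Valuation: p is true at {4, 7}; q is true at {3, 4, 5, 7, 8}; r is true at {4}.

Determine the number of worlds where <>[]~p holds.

3

1: successors {3}; []~p there: 3:F. ✗
3: successors {4}; []~p there: 4:F. ✗
4: successors {4, 5}; []~p there: 4:F, 5:F. ✗
5: successors {7}; []~p there: 7:T. ✓
7: successors {8}; []~p there: 8:T. ✓
8: successors {1}; []~p there: 1:T. ✓
Satisfying worlds: {5, 7, 8}.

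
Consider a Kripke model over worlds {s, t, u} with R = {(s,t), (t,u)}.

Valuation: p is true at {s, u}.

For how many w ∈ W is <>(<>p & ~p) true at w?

1

s: successors {t}; <>p & ~p there: t:T. ✓
t: successors {u}; <>p & ~p there: u:F. ✗
u: no successors, so <>(<>p & ~p) fails. ✗
Satisfying worlds: {s}.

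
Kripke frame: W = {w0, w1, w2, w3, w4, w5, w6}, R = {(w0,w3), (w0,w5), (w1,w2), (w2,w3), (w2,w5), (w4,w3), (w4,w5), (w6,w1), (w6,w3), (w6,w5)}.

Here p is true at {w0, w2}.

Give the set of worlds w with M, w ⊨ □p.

w0: successors {w3, w5}; p there: w3:F, w5:F. ✗
w1: successors {w2}; p there: w2:T. ✓
w2: successors {w3, w5}; p there: w3:F, w5:F. ✗
w3: no successors, so □p holds vacuously. ✓
w4: successors {w3, w5}; p there: w3:F, w5:F. ✗
w5: no successors, so □p holds vacuously. ✓
w6: successors {w1, w3, w5}; p there: w1:F, w3:F, w5:F. ✗

{w1, w3, w5}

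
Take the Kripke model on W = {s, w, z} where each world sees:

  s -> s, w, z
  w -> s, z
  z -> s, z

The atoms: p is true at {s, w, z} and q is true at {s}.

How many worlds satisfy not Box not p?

s: Box not p is F. ✓
w: Box not p is F. ✓
z: Box not p is F. ✓
Satisfying worlds: {s, w, z}.

3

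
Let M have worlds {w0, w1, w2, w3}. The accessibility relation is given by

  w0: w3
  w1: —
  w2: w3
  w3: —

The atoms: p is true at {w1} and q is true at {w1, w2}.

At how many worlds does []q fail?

w0: successors {w3}; q there: w3:F. ✗
w1: no successors, so []q holds vacuously. ✓
w2: successors {w3}; q there: w3:F. ✗
w3: no successors, so []q holds vacuously. ✓
Satisfying worlds: {w1, w3}.
So []q fails at the other 2 worlds.

2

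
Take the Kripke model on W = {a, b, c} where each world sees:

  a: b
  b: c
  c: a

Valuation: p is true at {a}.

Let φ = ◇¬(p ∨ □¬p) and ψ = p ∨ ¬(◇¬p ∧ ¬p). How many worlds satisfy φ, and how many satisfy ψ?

For ◇¬(p ∨ □¬p):
a: successors {b}; ¬(p ∨ □¬p) there: b:F. ✗
b: successors {c}; ¬(p ∨ □¬p) there: c:T. ✓
c: successors {a}; ¬(p ∨ □¬p) there: a:F. ✗
— 1 world.
For p ∨ ¬(◇¬p ∧ ¬p):
a: p is T, ¬(◇¬p ∧ ¬p) is T. ✓
b: p is F, ¬(◇¬p ∧ ¬p) is F. ✗
c: p is F, ¬(◇¬p ∧ ¬p) is T. ✓
— 2 worlds.

1 and 2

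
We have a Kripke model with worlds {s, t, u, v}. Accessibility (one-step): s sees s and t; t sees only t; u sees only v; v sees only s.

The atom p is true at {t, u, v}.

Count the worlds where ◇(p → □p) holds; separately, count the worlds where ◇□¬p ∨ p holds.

3 and 3

For ◇(p → □p):
s: successors {s, t}; p → □p there: s:T, t:T. ✓
t: successors {t}; p → □p there: t:T. ✓
u: successors {v}; p → □p there: v:F. ✗
v: successors {s}; p → □p there: s:T. ✓
— 3 worlds.
For ◇□¬p ∨ p:
s: ◇□¬p is F, p is F. ✗
t: ◇□¬p is F, p is T. ✓
u: ◇□¬p is T, p is T. ✓
v: ◇□¬p is F, p is T. ✓
— 3 worlds.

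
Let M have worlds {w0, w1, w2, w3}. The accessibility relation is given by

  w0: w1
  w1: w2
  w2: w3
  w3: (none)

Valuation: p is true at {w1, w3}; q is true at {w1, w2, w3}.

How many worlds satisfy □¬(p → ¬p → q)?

w0: successors {w1}; ¬(p → ¬p → q) there: w1:F. ✗
w1: successors {w2}; ¬(p → ¬p → q) there: w2:F. ✗
w2: successors {w3}; ¬(p → ¬p → q) there: w3:F. ✗
w3: no successors, so □¬(p → ¬p → q) holds vacuously. ✓
Satisfying worlds: {w3}.

1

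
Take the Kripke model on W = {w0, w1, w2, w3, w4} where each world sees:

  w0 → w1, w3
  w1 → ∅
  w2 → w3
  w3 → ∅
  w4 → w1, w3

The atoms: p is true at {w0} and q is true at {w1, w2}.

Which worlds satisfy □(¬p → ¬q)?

{w1, w2, w3}

w0: successors {w1, w3}; ¬p → ¬q there: w1:F, w3:T. ✗
w1: no successors, so □(¬p → ¬q) holds vacuously. ✓
w2: successors {w3}; ¬p → ¬q there: w3:T. ✓
w3: no successors, so □(¬p → ¬q) holds vacuously. ✓
w4: successors {w1, w3}; ¬p → ¬q there: w1:F, w3:T. ✗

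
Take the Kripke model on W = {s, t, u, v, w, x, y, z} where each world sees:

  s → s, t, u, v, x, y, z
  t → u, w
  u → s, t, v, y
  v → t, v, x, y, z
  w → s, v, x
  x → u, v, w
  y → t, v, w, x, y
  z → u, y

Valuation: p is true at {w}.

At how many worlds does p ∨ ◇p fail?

4

s: p is F, ◇p is F. ✗
t: p is F, ◇p is T. ✓
u: p is F, ◇p is F. ✗
v: p is F, ◇p is F. ✗
w: p is T, ◇p is F. ✓
x: p is F, ◇p is T. ✓
y: p is F, ◇p is T. ✓
z: p is F, ◇p is F. ✗
Satisfying worlds: {t, w, x, y}.
So p ∨ ◇p fails at the other 4 worlds.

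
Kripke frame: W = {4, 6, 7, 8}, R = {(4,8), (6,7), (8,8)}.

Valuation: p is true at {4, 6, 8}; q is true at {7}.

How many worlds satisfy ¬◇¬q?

2

4: ◇¬q is T. ✗
6: ◇¬q is F. ✓
7: ◇¬q is F. ✓
8: ◇¬q is T. ✗
Satisfying worlds: {6, 7}.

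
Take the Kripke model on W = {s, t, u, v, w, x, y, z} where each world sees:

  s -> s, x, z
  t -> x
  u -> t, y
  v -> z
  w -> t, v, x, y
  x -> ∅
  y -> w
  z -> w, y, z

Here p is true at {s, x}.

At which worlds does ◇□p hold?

s: successors {s, x, z}; □p there: s:F, x:T, z:F. ✓
t: successors {x}; □p there: x:T. ✓
u: successors {t, y}; □p there: t:T, y:F. ✓
v: successors {z}; □p there: z:F. ✗
w: successors {t, v, x, y}; □p there: t:T, v:F, x:T, y:F. ✓
x: no successors, so ◇□p fails. ✗
y: successors {w}; □p there: w:F. ✗
z: successors {w, y, z}; □p there: w:F, y:F, z:F. ✗

{s, t, u, w}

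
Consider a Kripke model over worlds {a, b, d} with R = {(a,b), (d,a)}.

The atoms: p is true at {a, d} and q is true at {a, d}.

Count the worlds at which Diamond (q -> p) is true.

2

a: successors {b}; q -> p there: b:T. ✓
b: no successors, so Diamond (q -> p) fails. ✗
d: successors {a}; q -> p there: a:T. ✓
Satisfying worlds: {a, d}.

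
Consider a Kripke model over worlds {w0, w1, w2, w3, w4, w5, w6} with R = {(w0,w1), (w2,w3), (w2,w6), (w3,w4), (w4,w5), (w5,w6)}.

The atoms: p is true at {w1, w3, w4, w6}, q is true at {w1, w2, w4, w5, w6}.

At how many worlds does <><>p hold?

w0: successors {w1}; <>p there: w1:F. ✗
w1: no successors, so <><>p fails. ✗
w2: successors {w3, w6}; <>p there: w3:T, w6:F. ✓
w3: successors {w4}; <>p there: w4:F. ✗
w4: successors {w5}; <>p there: w5:T. ✓
w5: successors {w6}; <>p there: w6:F. ✗
w6: no successors, so <><>p fails. ✗
Satisfying worlds: {w2, w4}.

2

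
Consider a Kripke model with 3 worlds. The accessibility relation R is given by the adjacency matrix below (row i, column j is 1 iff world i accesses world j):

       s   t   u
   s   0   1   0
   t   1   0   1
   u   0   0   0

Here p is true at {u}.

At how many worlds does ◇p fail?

s: successors {t}; p there: t:F. ✗
t: successors {s, u}; p there: s:F, u:T. ✓
u: no successors, so ◇p fails. ✗
Satisfying worlds: {t}.
So ◇p fails at the other 2 worlds.

2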